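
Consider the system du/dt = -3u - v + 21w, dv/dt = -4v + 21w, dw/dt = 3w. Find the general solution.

Coefficient matrix A = [[-3, -1, 21], [0, -4, 21], [0, 0, 3]].
det(A - λI) = 0 gives eigenvalues λ = 3, -4, -3.
For λ=3: eigenvector (3,3,1).
For λ=-4: eigenvector (1,1,0).
For λ=-3: eigenvector (1,0,0).
General solution: C_1e^(3t)(3,3,1) + C_2e^(-4t)(1,1,0) + C_3e^(-3t)(1,0,0).

u(t) = 3C_1e^(3t) + C_2e^(-4t) + C_3e^(-3t), v(t) = 3C_1e^(3t) + C_2e^(-4t), w(t) = C_1e^(3t)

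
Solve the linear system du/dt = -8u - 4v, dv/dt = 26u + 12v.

u(t) = -c_1e^(2t)sin(2t) + c_1e^(2t)cos(2t) + c_2e^(2t)sin(2t) + c_2e^(2t)cos(2t), v(t) = 3c_1e^(2t)sin(2t) - 2c_1e^(2t)cos(2t) - 2c_2e^(2t)sin(2t) - 3c_2e^(2t)cos(2t)

Coefficient matrix A = [[-8, -4], [26, 12]].
Characteristic polynomial det(A - λI) = λ^2 - 4λ + 8 = 0.
Eigenvalues λ = 2 ± 2i (complex conjugate pair).
For λ=2+2i: an eigenvector is (1,-2) - i(-1,3) = (1 + i, -2 - 3i).
A real fundamental pair from Re and Im of e^((2+2i)t)v: X_1 = e^(2t)(cos(2t)·(1,-2) + sin(2t)·(-1,3)), X_2 = e^(2t)(sin(2t)·(1,-2) - cos(2t)·(-1,3)).
General solution: c_1X_1 + c_2X_2.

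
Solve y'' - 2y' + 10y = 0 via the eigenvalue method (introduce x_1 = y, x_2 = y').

y(t) = C_1e^(t)cos(3t) + C_2e^(t)sin(3t)

Let x_1 = y, x_2 = y'. Then x_1' = x_2 and x_2' = -10x_1 + 2x_2.
A = [[0,1],[-10,2]]; det(A-λI) = λ^2 - 2λ + 10.
Eigenvalues λ = 1 ± 3i.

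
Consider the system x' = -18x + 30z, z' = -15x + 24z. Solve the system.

x(t) = C_1e^(3t)sin(3t) - 3C_1e^(3t)cos(3t) - 3C_2e^(3t)sin(3t) - C_2e^(3t)cos(3t), z(t) = C_1e^(3t)sin(3t) - 2C_1e^(3t)cos(3t) - 2C_2e^(3t)sin(3t) - C_2e^(3t)cos(3t)

Coefficient matrix A = [[-18, 30], [-15, 24]].
Characteristic polynomial det(A - λI) = λ^2 - 6λ + 18 = 0.
Eigenvalues λ = 3 ± 3i (complex conjugate pair).
For λ=3+3i: an eigenvector is (-3,-2) - i(1,1) = (-3 - i, -2 - i).
A real fundamental pair from Re and Im of e^((3+3i)t)v: X_1 = e^(3t)(cos(3t)·(-3,-2) + sin(3t)·(1,1)), X_2 = e^(3t)(sin(3t)·(-3,-2) - cos(3t)·(1,1)).
General solution: C_1X_1 + C_2X_2.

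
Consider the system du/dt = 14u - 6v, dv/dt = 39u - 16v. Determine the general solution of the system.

u(t) = c_1e^(-t)sin(3t) + c_1e^(-t)cos(3t) + c_2e^(-t)sin(3t) - c_2e^(-t)cos(3t), v(t) = 3c_1e^(-t)sin(3t) + 2c_1e^(-t)cos(3t) + 2c_2e^(-t)sin(3t) - 3c_2e^(-t)cos(3t)

Coefficient matrix A = [[14, -6], [39, -16]].
Characteristic polynomial det(A - λI) = λ^2 + 2λ + 10 = 0.
Eigenvalues λ = -1 ± 3i (complex conjugate pair).
For λ=-1+3i: an eigenvector is (1,2) - i(1,3) = (1 - i, 2 - 3i).
A real fundamental pair from Re and Im of e^((-1+3i)t)v: X_1 = e^(-t)(cos(3t)·(1,2) + sin(3t)·(1,3)), X_2 = e^(-t)(sin(3t)·(1,2) - cos(3t)·(1,3)).
General solution: c_1X_1 + c_2X_2.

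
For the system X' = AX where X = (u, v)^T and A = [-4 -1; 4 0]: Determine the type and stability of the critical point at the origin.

A = [[-4,-1],[4,0]]; det(A-λI) = λ^2 + 4λ + 4.
repeated λ = -2 with a single eigenvector.

stable improper node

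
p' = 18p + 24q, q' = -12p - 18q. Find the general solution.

Coefficient matrix A = [[18, 24], [-12, -18]].
Characteristic polynomial det(A - λI) = λ^2 - 36 = 0.
Eigenvalues λ = 6, -6.
For λ=6: (A-λI) row 1 is [12, 24], so an eigenvector is (2, -1).
For λ=-6: (A-λI) row 1 is [24, 24], so an eigenvector is (-1, 1).
General solution: K_1e^(6t)(2,-1) + K_2e^(-6t)(-1,1).

p(t) = 2K_1e^(6t) - K_2e^(-6t), q(t) = -K_1e^(6t) + K_2e^(-6t)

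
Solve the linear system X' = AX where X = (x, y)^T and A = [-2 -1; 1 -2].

Coefficient matrix A = [[-2, -1], [1, -2]].
Characteristic polynomial det(A - λI) = λ^2 + 4λ + 5 = 0.
Eigenvalues λ = -2 ± i (complex conjugate pair).
For λ=-2+i: an eigenvector is (0,-1) - i(1,0) = (0 - i, -1).
A real fundamental pair from Re and Im of e^((-2+i)t)v: X_1 = e^(-2t)(cos(t)·(0,-1) + sin(t)·(1,0)), X_2 = e^(-2t)(sin(t)·(0,-1) - cos(t)·(1,0)).
General solution: K_1X_1 + K_2X_2.

x(t) = K_1e^(-2t)sin(t) - K_2e^(-2t)cos(t), y(t) = -K_1e^(-2t)cos(t) - K_2e^(-2t)sin(t)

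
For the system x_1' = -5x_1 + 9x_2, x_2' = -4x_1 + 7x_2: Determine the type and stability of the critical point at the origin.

A = [[-5,9],[-4,7]]; det(A-λI) = λ^2 - 2λ + 1.
repeated λ = 1 with a single eigenvector.

unstable improper node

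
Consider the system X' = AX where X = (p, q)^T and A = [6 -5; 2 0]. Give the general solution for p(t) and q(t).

Coefficient matrix A = [[6, -5], [2, 0]].
Characteristic polynomial det(A - λI) = λ^2 - 6λ + 10 = 0.
Eigenvalues λ = 3 ± i (complex conjugate pair).
For λ=3+i: an eigenvector is (-2,-1) - i(-1,-1) = (-2 + i, -1 + i).
A real fundamental pair from Re and Im of e^((3+i)t)v: X_1 = e^(3t)(cos(t)·(-2,-1) + sin(t)·(-1,-1)), X_2 = e^(3t)(sin(t)·(-2,-1) - cos(t)·(-1,-1)).
General solution: C_1X_1 + C_2X_2.

p(t) = -C_1e^(3t)sin(t) - 2C_1e^(3t)cos(t) - 2C_2e^(3t)sin(t) + C_2e^(3t)cos(t), q(t) = -C_1e^(3t)sin(t) - C_1e^(3t)cos(t) - C_2e^(3t)sin(t) + C_2e^(3t)cos(t)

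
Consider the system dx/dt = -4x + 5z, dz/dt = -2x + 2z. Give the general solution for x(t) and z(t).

Coefficient matrix A = [[-4, 5], [-2, 2]].
Characteristic polynomial det(A - λI) = λ^2 + 2λ + 2 = 0.
Eigenvalues λ = -1 ± i (complex conjugate pair).
For λ=-1+i: an eigenvector is (1,1) - i(2,1) = (1 - 2i, 1 - i).
A real fundamental pair from Re and Im of e^((-1+i)t)v: X_1 = e^(-t)(cos(t)·(1,1) + sin(t)·(2,1)), X_2 = e^(-t)(sin(t)·(1,1) - cos(t)·(2,1)).
General solution: c_1X_1 + c_2X_2.

x(t) = 2c_1e^(-t)sin(t) + c_1e^(-t)cos(t) + c_2e^(-t)sin(t) - 2c_2e^(-t)cos(t), z(t) = c_1e^(-t)sin(t) + c_1e^(-t)cos(t) + c_2e^(-t)sin(t) - c_2e^(-t)cos(t)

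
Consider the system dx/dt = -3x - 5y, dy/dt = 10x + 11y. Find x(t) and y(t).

Coefficient matrix A = [[-3, -5], [10, 11]].
Characteristic polynomial det(A - λI) = λ^2 - 8λ + 17 = 0.
Eigenvalues λ = 4 ± i (complex conjugate pair).
For λ=4+i: an eigenvector is (1,-1) - i(-2,3) = (1 + 2i, -1 - 3i).
A real fundamental pair from Re and Im of e^((4+i)t)v: X_1 = e^(4t)(cos(t)·(1,-1) + sin(t)·(-2,3)), X_2 = e^(4t)(sin(t)·(1,-1) - cos(t)·(-2,3)).
General solution: K_1X_1 + K_2X_2.

x(t) = -2K_1e^(4t)sin(t) + K_1e^(4t)cos(t) + K_2e^(4t)sin(t) + 2K_2e^(4t)cos(t), y(t) = 3K_1e^(4t)sin(t) - K_1e^(4t)cos(t) - K_2e^(4t)sin(t) - 3K_2e^(4t)cos(t)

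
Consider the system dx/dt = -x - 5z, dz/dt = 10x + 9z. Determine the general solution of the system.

Coefficient matrix A = [[-1, -5], [10, 9]].
Characteristic polynomial det(A - λI) = λ^2 - 8λ + 41 = 0.
Eigenvalues λ = 4 ± 5i (complex conjugate pair).
For λ=4+5i: an eigenvector is (0,-1) - i(1,-1) = (0 - i, -1 + i).
A real fundamental pair from Re and Im of e^((4+5i)t)v: X_1 = e^(4t)(cos(5t)·(0,-1) + sin(5t)·(1,-1)), X_2 = e^(4t)(sin(5t)·(0,-1) - cos(5t)·(1,-1)).
General solution: K_1X_1 + K_2X_2.

x(t) = K_1e^(4t)sin(5t) - K_2e^(4t)cos(5t), z(t) = -K_1e^(4t)sin(5t) - K_1e^(4t)cos(5t) - K_2e^(4t)sin(5t) + K_2e^(4t)cos(5t)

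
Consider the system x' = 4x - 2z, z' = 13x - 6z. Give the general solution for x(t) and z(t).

Coefficient matrix A = [[4, -2], [13, -6]].
Characteristic polynomial det(A - λI) = λ^2 + 2λ + 2 = 0.
Eigenvalues λ = -1 ± i (complex conjugate pair).
For λ=-1+i: an eigenvector is (1,3) - i(-1,-2) = (1 + i, 3 + 2i).
A real fundamental pair from Re and Im of e^((-1+i)t)v: X_1 = e^(-t)(cos(t)·(1,3) + sin(t)·(-1,-2)), X_2 = e^(-t)(sin(t)·(1,3) - cos(t)·(-1,-2)).
General solution: c_1X_1 + c_2X_2.

x(t) = -c_1e^(-t)sin(t) + c_1e^(-t)cos(t) + c_2e^(-t)sin(t) + c_2e^(-t)cos(t), z(t) = -2c_1e^(-t)sin(t) + 3c_1e^(-t)cos(t) + 3c_2e^(-t)sin(t) + 2c_2e^(-t)cos(t)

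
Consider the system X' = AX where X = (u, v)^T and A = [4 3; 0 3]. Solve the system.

u(t) = -3K_1e^(3t) - K_2e^(4t), v(t) = K_1e^(3t)

Coefficient matrix A = [[4, 3], [0, 3]].
Characteristic polynomial det(A - λI) = λ^2 - 7λ + 12 = 0.
Eigenvalues λ = 3, 4.
For λ=3: (A-λI) row 1 is [1, 3], so an eigenvector is (-3, 1).
For λ=4: (A-λI) row 1 is [0, 3], so an eigenvector is (-1, 0).
General solution: K_1e^(3t)(-3,1) + K_2e^(4t)(-1,0).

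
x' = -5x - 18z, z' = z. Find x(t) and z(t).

x(t) = -c_1e^(-5t) + 3c_2e^(t), z(t) = -c_2e^(t)

Coefficient matrix A = [[-5, -18], [0, 1]].
Characteristic polynomial det(A - λI) = λ^2 + 4λ - 5 = 0.
Eigenvalues λ = -5, 1.
For λ=-5: (A-λI) row 1 is [0, -18], so an eigenvector is (-1, 0).
For λ=1: (A-λI) row 1 is [-6, -18], so an eigenvector is (3, -1).
General solution: c_1e^(-5t)(-1,0) + c_2e^(t)(3,-1).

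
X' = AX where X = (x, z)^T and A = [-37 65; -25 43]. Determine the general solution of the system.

x(t) = 2c_1e^(3t)sin(5t) + 3c_1e^(3t)cos(5t) + 3c_2e^(3t)sin(5t) - 2c_2e^(3t)cos(5t), z(t) = c_1e^(3t)sin(5t) + 2c_1e^(3t)cos(5t) + 2c_2e^(3t)sin(5t) - c_2e^(3t)cos(5t)

Coefficient matrix A = [[-37, 65], [-25, 43]].
Characteristic polynomial det(A - λI) = λ^2 - 6λ + 34 = 0.
Eigenvalues λ = 3 ± 5i (complex conjugate pair).
For λ=3+5i: an eigenvector is (3,2) - i(2,1) = (3 - 2i, 2 - i).
A real fundamental pair from Re and Im of e^((3+5i)t)v: X_1 = e^(3t)(cos(5t)·(3,2) + sin(5t)·(2,1)), X_2 = e^(3t)(sin(5t)·(3,2) - cos(5t)·(2,1)).
General solution: c_1X_1 + c_2X_2.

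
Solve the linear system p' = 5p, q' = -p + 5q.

Coefficient matrix A = [[5, 0], [-1, 5]].
Characteristic polynomial det(A - λI) = λ^2 - 10λ + 25 = 0.
Single eigenvalue λ = 5 with algebraic multiplicity 2.
Eigenvector v = (0,1); generalized eigenvector w with (A-λI)w=v is (-1,3).
General solution: e^(5t)[K_1·v + K_2·(t·v + w)].

p(t) = -K_2e^(5t), q(t) = K_1e^(5t) + K_2te^(5t) + 3K_2e^(5t)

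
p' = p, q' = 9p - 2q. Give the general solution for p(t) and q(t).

Coefficient matrix A = [[1, 0], [9, -2]].
Characteristic polynomial det(A - λI) = λ^2 + λ - 2 = 0.
Eigenvalues λ = -2, 1.
For λ=-2: (A-λI) row 1 is [3, 0], so an eigenvector is (0, 1).
For λ=1: (A-λI) row 2 is [9, -3], so an eigenvector is (1, 3).
General solution: c_1e^(-2t)(0,1) + c_2e^(t)(1,3).

p(t) = c_2e^(t), q(t) = c_1e^(-2t) + 3c_2e^(t)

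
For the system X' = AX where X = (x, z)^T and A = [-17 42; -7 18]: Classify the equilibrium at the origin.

saddle

A = [[-17,42],[-7,18]]; det(A-λI) = λ^2 - λ - 12.
λ = 4, -3: opposite signs.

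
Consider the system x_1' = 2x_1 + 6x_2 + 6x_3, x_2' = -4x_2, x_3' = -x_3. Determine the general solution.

Coefficient matrix A = [[2, 6, 6], [0, -4, 0], [0, 0, -1]].
det(A - λI) = 0 gives eigenvalues λ = 2, -4, -1.
For λ=2: eigenvector (1,0,0).
For λ=-4: eigenvector (-1,1,0).
For λ=-1: eigenvector (-2,0,1).
General solution: c_1e^(2t)(1,0,0) + c_2e^(-4t)(-1,1,0) + c_3e^(-t)(-2,0,1).

x_1(t) = c_1e^(2t) - c_2e^(-4t) - 2c_3e^(-t), x_2(t) = c_2e^(-4t), x_3(t) = c_3e^(-t)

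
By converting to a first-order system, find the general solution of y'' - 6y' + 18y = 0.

y(t) = C_1e^(3t)cos(3t) + C_2e^(3t)sin(3t)

Let x_1 = y, x_2 = y'. Then x_1' = x_2 and x_2' = -18x_1 + 6x_2.
A = [[0,1],[-18,6]]; det(A-λI) = λ^2 - 6λ + 18.
Eigenvalues λ = 3 ± 3i.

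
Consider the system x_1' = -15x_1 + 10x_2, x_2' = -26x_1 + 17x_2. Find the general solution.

Coefficient matrix A = [[-15, 10], [-26, 17]].
Characteristic polynomial det(A - λI) = λ^2 - 2λ + 5 = 0.
Eigenvalues λ = 1 ± 2i (complex conjugate pair).
For λ=1+2i: an eigenvector is (2,3) - i(-1,-2) = (2 + i, 3 + 2i).
A real fundamental pair from Re and Im of e^((1+2i)t)v: X_1 = e^(t)(cos(2t)·(2,3) + sin(2t)·(-1,-2)), X_2 = e^(t)(sin(2t)·(2,3) - cos(2t)·(-1,-2)).
General solution: K_1X_1 + K_2X_2.

x_1(t) = -K_1e^(t)sin(2t) + 2K_1e^(t)cos(2t) + 2K_2e^(t)sin(2t) + K_2e^(t)cos(2t), x_2(t) = -2K_1e^(t)sin(2t) + 3K_1e^(t)cos(2t) + 3K_2e^(t)sin(2t) + 2K_2e^(t)cos(2t)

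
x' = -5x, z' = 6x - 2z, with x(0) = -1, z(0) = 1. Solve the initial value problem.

x(t) = -e^(-5t), z(t) = -e^(-2t) + 2e^(-5t)

Coefficient matrix A = [[-5, 0], [6, -2]].
Characteristic polynomial det(A - λI) = λ^2 + 7λ + 10 = 0.
Eigenvalues λ = -2, -5.
For λ=-2: (A-λI) row 1 is [-3, 0], so an eigenvector is (0, 1).
For λ=-5: (A-λI) row 2 is [6, 3], so an eigenvector is (-1, 2).
General solution: C_1e^(-2t)(0,1) + C_2e^(-5t)(-1,2).
Applying x(0)=-1, z(0)=1 gives C_1=-1, C_2=1.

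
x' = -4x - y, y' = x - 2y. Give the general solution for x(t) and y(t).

Coefficient matrix A = [[-4, -1], [1, -2]].
Characteristic polynomial det(A - λI) = λ^2 + 6λ + 9 = 0.
Single eigenvalue λ = -3 with algebraic multiplicity 2.
Eigenvector v = (1,-1); generalized eigenvector w with (A-λI)w=v is (-2,1).
General solution: e^(-3t)[C_1·v + C_2·(t·v + w)].

x(t) = C_1e^(-3t) + C_2te^(-3t) - 2C_2e^(-3t), y(t) = -C_1e^(-3t) - C_2te^(-3t) + C_2e^(-3t)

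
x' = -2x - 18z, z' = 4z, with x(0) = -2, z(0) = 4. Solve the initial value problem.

x(t) = -12e^(4t) + 10e^(-2t), z(t) = 4e^(4t)

Coefficient matrix A = [[-2, -18], [0, 4]].
Characteristic polynomial det(A - λI) = λ^2 - 2λ - 8 = 0.
Eigenvalues λ = 4, -2.
For λ=4: (A-λI) row 1 is [-6, -18], so an eigenvector is (-3, 1).
For λ=-2: (A-λI) row 1 is [0, -18], so an eigenvector is (-1, 0).
General solution: C_1e^(4t)(-3,1) + C_2e^(-2t)(-1,0).
Applying x(0)=-2, z(0)=4 gives C_1=4, C_2=-10.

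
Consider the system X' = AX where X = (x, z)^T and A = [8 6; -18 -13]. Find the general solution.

x(t) = -c_1e^(-4t) - 2c_2e^(-t), z(t) = 2c_1e^(-4t) + 3c_2e^(-t)

Coefficient matrix A = [[8, 6], [-18, -13]].
Characteristic polynomial det(A - λI) = λ^2 + 5λ + 4 = 0.
Eigenvalues λ = -4, -1.
For λ=-4: (A-λI) row 1 is [12, 6], so an eigenvector is (-1, 2).
For λ=-1: (A-λI) row 1 is [9, 6], so an eigenvector is (-2, 3).
General solution: c_1e^(-4t)(-1,2) + c_2e^(-t)(-2,3).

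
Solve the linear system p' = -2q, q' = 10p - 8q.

Coefficient matrix A = [[0, -2], [10, -8]].
Characteristic polynomial det(A - λI) = λ^2 + 8λ + 20 = 0.
Eigenvalues λ = -4 ± 2i (complex conjugate pair).
For λ=-4+2i: an eigenvector is (0,-1) - i(1,2) = (0 - i, -1 - 2i).
A real fundamental pair from Re and Im of e^((-4+2i)t)v: X_1 = e^(-4t)(cos(2t)·(0,-1) + sin(2t)·(1,2)), X_2 = e^(-4t)(sin(2t)·(0,-1) - cos(2t)·(1,2)).
General solution: c_1X_1 + c_2X_2.

p(t) = c_1e^(-4t)sin(2t) - c_2e^(-4t)cos(2t), q(t) = 2c_1e^(-4t)sin(2t) - c_1e^(-4t)cos(2t) - c_2e^(-4t)sin(2t) - 2c_2e^(-4t)cos(2t)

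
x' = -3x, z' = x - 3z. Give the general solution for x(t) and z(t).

Coefficient matrix A = [[-3, 0], [1, -3]].
Characteristic polynomial det(A - λI) = λ^2 + 6λ + 9 = 0.
Single eigenvalue λ = -3 with algebraic multiplicity 2.
Eigenvector v = (0,1); generalized eigenvector w with (A-λI)w=v is (1,-3).
General solution: e^(-3t)[C_1·v + C_2·(t·v + w)].

x(t) = C_2e^(-3t), z(t) = C_1e^(-3t) + C_2te^(-3t) - 3C_2e^(-3t)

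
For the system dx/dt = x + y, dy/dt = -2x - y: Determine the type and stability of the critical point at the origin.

center

A = [[1,1],[-2,-1]]; det(A-λI) = λ^2 + 1.
λ = 0 ± i: zero real part.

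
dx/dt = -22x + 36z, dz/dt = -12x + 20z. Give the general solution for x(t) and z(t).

x(t) = -3K_1e^(2t) - 2K_2e^(-4t), z(t) = -2K_1e^(2t) - K_2e^(-4t)

Coefficient matrix A = [[-22, 36], [-12, 20]].
Characteristic polynomial det(A - λI) = λ^2 + 2λ - 8 = 0.
Eigenvalues λ = 2, -4.
For λ=2: (A-λI) row 1 is [-24, 36], so an eigenvector is (-3, -2).
For λ=-4: (A-λI) row 1 is [-18, 36], so an eigenvector is (-2, -1).
General solution: K_1e^(2t)(-3,-2) + K_2e^(-4t)(-2,-1).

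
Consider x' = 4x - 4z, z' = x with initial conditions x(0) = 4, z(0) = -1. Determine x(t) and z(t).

x(t) = 12te^(2t) + 4e^(2t), z(t) = 6te^(2t) - e^(2t)

Coefficient matrix A = [[4, -4], [1, 0]].
Characteristic polynomial det(A - λI) = λ^2 - 4λ + 4 = 0.
Single eigenvalue λ = 2 with algebraic multiplicity 2.
Eigenvector v = (-2,-1); generalized eigenvector w with (A-λI)w=v is (-1,0).
General solution: e^(2t)[C_1·v + C_2·(t·v + w)].
Applying x(0)=4, z(0)=-1 gives C_1=1, C_2=-6.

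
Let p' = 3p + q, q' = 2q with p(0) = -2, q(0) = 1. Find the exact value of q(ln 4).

16

A = [[3,1],[0,2]]; eigenvalues λ = 2, 3.
Eigenvectors: (1,-1) for λ=2, (-1,0) for λ=3.
From the initial condition, c_1 = -1, c_2 = 1.
q(ln 4) = (-1)(4^2)(-1) + (1)(4^3)(0) = 16.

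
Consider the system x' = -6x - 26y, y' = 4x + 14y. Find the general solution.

Coefficient matrix A = [[-6, -26], [4, 14]].
Characteristic polynomial det(A - λI) = λ^2 - 8λ + 20 = 0.
Eigenvalues λ = 4 ± 2i (complex conjugate pair).
For λ=4+2i: an eigenvector is (-2,1) - i(-3,1) = (-2 + 3i, 1 - i).
A real fundamental pair from Re and Im of e^((4+2i)t)v: X_1 = e^(4t)(cos(2t)·(-2,1) + sin(2t)·(-3,1)), X_2 = e^(4t)(sin(2t)·(-2,1) - cos(2t)·(-3,1)).
General solution: C_1X_1 + C_2X_2.

x(t) = -3C_1e^(4t)sin(2t) - 2C_1e^(4t)cos(2t) - 2C_2e^(4t)sin(2t) + 3C_2e^(4t)cos(2t), y(t) = C_1e^(4t)sin(2t) + C_1e^(4t)cos(2t) + C_2e^(4t)sin(2t) - C_2e^(4t)cos(2t)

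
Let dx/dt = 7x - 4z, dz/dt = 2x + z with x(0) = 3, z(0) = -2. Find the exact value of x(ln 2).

264

A = [[7,-4],[2,1]]; eigenvalues λ = 5, 3.
Eigenvectors: (2,1) for λ=5, (1,1) for λ=3.
From the initial condition, c_1 = 5, c_2 = -7.
x(ln 2) = (5)(2^5)(2) + (-7)(2^3)(1) = 264.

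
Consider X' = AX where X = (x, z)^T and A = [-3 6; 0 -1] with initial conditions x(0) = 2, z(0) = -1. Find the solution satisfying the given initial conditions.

x(t) = -3e^(-t) + 5e^(-3t), z(t) = -e^(-t)

Coefficient matrix A = [[-3, 6], [0, -1]].
Characteristic polynomial det(A - λI) = λ^2 + 4λ + 3 = 0.
Eigenvalues λ = -3, -1.
For λ=-3: (A-λI) row 1 is [0, 6], so an eigenvector is (1, 0).
For λ=-1: (A-λI) row 1 is [-2, 6], so an eigenvector is (3, 1).
General solution: K_1e^(-3t)(1,0) + K_2e^(-t)(3,1).
Applying x(0)=2, z(0)=-1 gives K_1=5, K_2=-1.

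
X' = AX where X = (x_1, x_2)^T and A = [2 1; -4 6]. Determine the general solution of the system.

x_1(t) = -c_1e^(4t) - c_2te^(4t) + c_2e^(4t), x_2(t) = -2c_1e^(4t) - 2c_2te^(4t) + c_2e^(4t)

Coefficient matrix A = [[2, 1], [-4, 6]].
Characteristic polynomial det(A - λI) = λ^2 - 8λ + 16 = 0.
Single eigenvalue λ = 4 with algebraic multiplicity 2.
Eigenvector v = (-1,-2); generalized eigenvector w with (A-λI)w=v is (1,1).
General solution: e^(4t)[c_1·v + c_2·(t·v + w)].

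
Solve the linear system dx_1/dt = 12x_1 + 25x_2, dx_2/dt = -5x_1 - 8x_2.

Coefficient matrix A = [[12, 25], [-5, -8]].
Characteristic polynomial det(A - λI) = λ^2 - 4λ + 29 = 0.
Eigenvalues λ = 2 ± 5i (complex conjugate pair).
For λ=2+5i: an eigenvector is (2,-1) - i(-1,0) = (2 + i, -1).
A real fundamental pair from Re and Im of e^((2+5i)t)v: X_1 = e^(2t)(cos(5t)·(2,-1) + sin(5t)·(-1,0)), X_2 = e^(2t)(sin(5t)·(2,-1) - cos(5t)·(-1,0)).
General solution: c_1X_1 + c_2X_2.

x_1(t) = -c_1e^(2t)sin(5t) + 2c_1e^(2t)cos(5t) + 2c_2e^(2t)sin(5t) + c_2e^(2t)cos(5t), x_2(t) = -c_1e^(2t)cos(5t) - c_2e^(2t)sin(5t)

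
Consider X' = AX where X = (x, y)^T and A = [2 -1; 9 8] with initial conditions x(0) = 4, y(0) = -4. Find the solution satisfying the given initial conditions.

Coefficient matrix A = [[2, -1], [9, 8]].
Characteristic polynomial det(A - λI) = λ^2 - 10λ + 25 = 0.
Single eigenvalue λ = 5 with algebraic multiplicity 2.
Eigenvector v = (1,-3); generalized eigenvector w with (A-λI)w=v is (0,-1).
General solution: e^(5t)[C_1·v + C_2·(t·v + w)].
Applying x(0)=4, y(0)=-4 gives C_1=4, C_2=-8.

x(t) = -8te^(5t) + 4e^(5t), y(t) = 24te^(5t) - 4e^(5t)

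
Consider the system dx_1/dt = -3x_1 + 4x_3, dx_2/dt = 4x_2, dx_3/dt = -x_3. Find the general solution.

x_1(t) = c_1e^(-3t) + 2c_3e^(-t), x_2(t) = c_2e^(4t), x_3(t) = c_3e^(-t)

Coefficient matrix A = [[-3, 0, 4], [0, 4, 0], [0, 0, -1]].
det(A - λI) = 0 gives eigenvalues λ = -3, 4, -1.
For λ=-3: eigenvector (1,0,0).
For λ=4: eigenvector (0,1,0).
For λ=-1: eigenvector (2,0,1).
General solution: c_1e^(-3t)(1,0,0) + c_2e^(4t)(0,1,0) + c_3e^(-t)(2,0,1).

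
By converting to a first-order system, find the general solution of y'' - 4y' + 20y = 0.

y(t) = K_1e^(2t)cos(4t) + K_2e^(2t)sin(4t)

Let x_1 = y, x_2 = y'. Then x_1' = x_2 and x_2' = -20x_1 + 4x_2.
A = [[0,1],[-20,4]]; det(A-λI) = λ^2 - 4λ + 20.
Eigenvalues λ = 2 ± 4i.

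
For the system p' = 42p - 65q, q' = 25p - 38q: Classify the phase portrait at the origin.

A = [[42,-65],[25,-38]]; det(A-λI) = λ^2 - 4λ + 29.
λ = 2 ± 5i: positive real part.

unstable spiral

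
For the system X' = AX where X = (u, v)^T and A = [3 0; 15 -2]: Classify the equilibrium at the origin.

A = [[3,0],[15,-2]]; det(A-λI) = λ^2 - λ - 6.
λ = 3, -2: opposite signs.

saddle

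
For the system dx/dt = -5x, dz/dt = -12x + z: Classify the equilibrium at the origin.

A = [[-5,0],[-12,1]]; det(A-λI) = λ^2 + 4λ - 5.
λ = -5, 1: opposite signs.

saddle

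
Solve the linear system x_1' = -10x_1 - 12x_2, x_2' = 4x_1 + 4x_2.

x_1(t) = -3K_1e^(-2t) + 2K_2e^(-4t), x_2(t) = 2K_1e^(-2t) - K_2e^(-4t)

Coefficient matrix A = [[-10, -12], [4, 4]].
Characteristic polynomial det(A - λI) = λ^2 + 6λ + 8 = 0.
Eigenvalues λ = -2, -4.
For λ=-2: (A-λI) row 1 is [-8, -12], so an eigenvector is (-3, 2).
For λ=-4: (A-λI) row 1 is [-6, -12], so an eigenvector is (2, -1).
General solution: K_1e^(-2t)(-3,2) + K_2e^(-4t)(2,-1).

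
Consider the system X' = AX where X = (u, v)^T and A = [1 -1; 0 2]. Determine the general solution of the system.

u(t) = K_1e^(2t) - K_2e^(t), v(t) = -K_1e^(2t)

Coefficient matrix A = [[1, -1], [0, 2]].
Characteristic polynomial det(A - λI) = λ^2 - 3λ + 2 = 0.
Eigenvalues λ = 2, 1.
For λ=2: (A-λI) row 1 is [-1, -1], so an eigenvector is (1, -1).
For λ=1: (A-λI) row 1 is [0, -1], so an eigenvector is (-1, 0).
General solution: K_1e^(2t)(1,-1) + K_2e^(t)(-1,0).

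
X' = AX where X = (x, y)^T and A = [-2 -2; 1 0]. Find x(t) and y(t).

Coefficient matrix A = [[-2, -2], [1, 0]].
Characteristic polynomial det(A - λI) = λ^2 + 2λ + 2 = 0.
Eigenvalues λ = -1 ± i (complex conjugate pair).
For λ=-1+i: an eigenvector is (-1,0) - i(1,-1) = (-1 - i, 0 + i).
A real fundamental pair from Re and Im of e^((-1+i)t)v: X_1 = e^(-t)(cos(t)·(-1,0) + sin(t)·(1,-1)), X_2 = e^(-t)(sin(t)·(-1,0) - cos(t)·(1,-1)).
General solution: C_1X_1 + C_2X_2.

x(t) = C_1e^(-t)sin(t) - C_1e^(-t)cos(t) - C_2e^(-t)sin(t) - C_2e^(-t)cos(t), y(t) = -C_1e^(-t)sin(t) + C_2e^(-t)cos(t)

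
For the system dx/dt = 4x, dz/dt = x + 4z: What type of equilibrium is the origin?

A = [[4,0],[1,4]]; det(A-λI) = λ^2 - 8λ + 16.
repeated λ = 4 with a single eigenvector.

unstable improper node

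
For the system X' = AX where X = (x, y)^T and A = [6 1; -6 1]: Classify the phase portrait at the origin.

unstable node

A = [[6,1],[-6,1]]; det(A-λI) = λ^2 - 7λ + 12.
λ = 4, 3: both positive.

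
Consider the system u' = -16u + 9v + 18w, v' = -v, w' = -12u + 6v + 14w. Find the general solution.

Coefficient matrix A = [[-16, 9, 18], [0, -1, 0], [-12, 6, 14]].
det(A - λI) = 0 gives eigenvalues λ = -4, -1, 2.
For λ=-4: eigenvector (3,0,2).
For λ=-1: eigenvector (3,1,2).
For λ=2: eigenvector (1,0,1).
General solution: c_1e^(-4t)(3,0,2) + c_2e^(-t)(3,1,2) + c_3e^(2t)(1,0,1).

u(t) = 3c_1e^(-4t) + 3c_2e^(-t) + c_3e^(2t), v(t) = c_2e^(-t), w(t) = 2c_1e^(-4t) + 2c_2e^(-t) + c_3e^(2t)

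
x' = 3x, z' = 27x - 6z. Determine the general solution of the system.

x(t) = -C_1e^(3t), z(t) = -3C_1e^(3t) - C_2e^(-6t)

Coefficient matrix A = [[3, 0], [27, -6]].
Characteristic polynomial det(A - λI) = λ^2 + 3λ - 18 = 0.
Eigenvalues λ = 3, -6.
For λ=3: (A-λI) row 2 is [27, -9], so an eigenvector is (-1, -3).
For λ=-6: (A-λI) row 1 is [9, 0], so an eigenvector is (0, -1).
General solution: C_1e^(3t)(-1,-3) + C_2e^(-6t)(0,-1).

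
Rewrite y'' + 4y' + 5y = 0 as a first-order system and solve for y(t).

Let x_1 = y, x_2 = y'. Then x_1' = x_2 and x_2' = -5x_1 - 4x_2.
A = [[0,1],[-5,-4]]; det(A-λI) = λ^2 + 4λ + 5.
Eigenvalues λ = -2 ± i.

y(t) = c_1e^(-2t)cos(t) + c_2e^(-2t)sin(t)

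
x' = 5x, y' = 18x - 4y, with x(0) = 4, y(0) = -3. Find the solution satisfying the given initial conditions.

x(t) = 4e^(5t), y(t) = 8e^(5t) - 11e^(-4t)

Coefficient matrix A = [[5, 0], [18, -4]].
Characteristic polynomial det(A - λI) = λ^2 - λ - 20 = 0.
Eigenvalues λ = 5, -4.
For λ=5: (A-λI) row 2 is [18, -9], so an eigenvector is (1, 2).
For λ=-4: (A-λI) row 1 is [9, 0], so an eigenvector is (0, 1).
General solution: c_1e^(5t)(1,2) + c_2e^(-4t)(0,1).
Applying x(0)=4, y(0)=-3 gives c_1=4, c_2=-11.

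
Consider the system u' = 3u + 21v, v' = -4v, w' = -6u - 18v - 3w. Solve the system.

u(t) = -3C_2e^(-4t) - C_3e^(3t), v(t) = C_2e^(-4t), w(t) = C_1e^(-3t) + C_3e^(3t)

Coefficient matrix A = [[3, 21, 0], [0, -4, 0], [-6, -18, -3]].
det(A - λI) = 0 gives eigenvalues λ = -3, -4, 3.
For λ=-3: eigenvector (0,0,1).
For λ=-4: eigenvector (-3,1,0).
For λ=3: eigenvector (-1,0,1).
General solution: C_1e^(-3t)(0,0,1) + C_2e^(-4t)(-3,1,0) + C_3e^(3t)(-1,0,1).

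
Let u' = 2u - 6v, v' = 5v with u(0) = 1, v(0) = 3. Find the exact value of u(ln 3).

A = [[2,-6],[0,5]]; eigenvalues λ = 5, 2.
Eigenvectors: (2,-1) for λ=5, (1,0) for λ=2.
From the initial condition, c_1 = -3, c_2 = 7.
u(ln 3) = (-3)(3^5)(2) + (7)(3^2)(1) = -1395.

-1395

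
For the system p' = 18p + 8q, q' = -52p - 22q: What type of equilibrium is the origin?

stable spiral

A = [[18,8],[-52,-22]]; det(A-λI) = λ^2 + 4λ + 20.
λ = -2 ± 4i: negative real part.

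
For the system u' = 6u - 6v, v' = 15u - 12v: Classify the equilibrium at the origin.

A = [[6,-6],[15,-12]]; det(A-λI) = λ^2 + 6λ + 18.
λ = -3 ± 3i: negative real part.

stable spiral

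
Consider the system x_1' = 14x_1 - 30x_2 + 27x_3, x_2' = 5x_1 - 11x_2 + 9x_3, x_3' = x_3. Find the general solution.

Coefficient matrix A = [[14, -30, 27], [5, -11, 9], [0, 0, 1]].
det(A - λI) = 0 gives eigenvalues λ = 4, -1, 1.
For λ=4: eigenvector (3,1,0).
For λ=-1: eigenvector (2,1,0).
For λ=1: eigenvector (-9,-3,1).
General solution: K_1e^(4t)(3,1,0) + K_2e^(-t)(2,1,0) + K_3e^(t)(-9,-3,1).

x_1(t) = 3K_1e^(4t) + 2K_2e^(-t) - 9K_3e^(t), x_2(t) = K_1e^(4t) + K_2e^(-t) - 3K_3e^(t), x_3(t) = K_3e^(t)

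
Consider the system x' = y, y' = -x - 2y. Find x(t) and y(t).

Coefficient matrix A = [[0, 1], [-1, -2]].
Characteristic polynomial det(A - λI) = λ^2 + 2λ + 1 = 0.
Single eigenvalue λ = -1 with algebraic multiplicity 2.
Eigenvector v = (1,-1); generalized eigenvector w with (A-λI)w=v is (2,-1).
General solution: e^(-t)[c_1·v + c_2·(t·v + w)].

x(t) = c_1e^(-t) + c_2te^(-t) + 2c_2e^(-t), y(t) = -c_1e^(-t) - c_2te^(-t) - c_2e^(-t)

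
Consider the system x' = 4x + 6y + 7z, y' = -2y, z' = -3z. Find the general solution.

Coefficient matrix A = [[4, 6, 7], [0, -2, 0], [0, 0, -3]].
det(A - λI) = 0 gives eigenvalues λ = 4, -2, -3.
For λ=4: eigenvector (1,0,0).
For λ=-2: eigenvector (-1,1,0).
For λ=-3: eigenvector (-1,0,1).
General solution: C_1e^(4t)(1,0,0) + C_2e^(-2t)(-1,1,0) + C_3e^(-3t)(-1,0,1).

x(t) = C_1e^(4t) - C_2e^(-2t) - C_3e^(-3t), y(t) = C_2e^(-2t), z(t) = C_3e^(-3t)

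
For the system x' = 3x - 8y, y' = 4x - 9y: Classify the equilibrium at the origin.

A = [[3,-8],[4,-9]]; det(A-λI) = λ^2 + 6λ + 5.
λ = -1, -5: both negative.

stable node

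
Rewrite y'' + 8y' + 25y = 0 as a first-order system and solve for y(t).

Let x_1 = y, x_2 = y'. Then x_1' = x_2 and x_2' = -25x_1 - 8x_2.
A = [[0,1],[-25,-8]]; det(A-λI) = λ^2 + 8λ + 25.
Eigenvalues λ = -4 ± 3i.

y(t) = c_1e^(-4t)cos(3t) + c_2e^(-4t)sin(3t)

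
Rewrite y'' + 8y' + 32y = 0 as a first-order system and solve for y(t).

y(t) = K_1e^(-4t)cos(4t) + K_2e^(-4t)sin(4t)

Let x_1 = y, x_2 = y'. Then x_1' = x_2 and x_2' = -32x_1 - 8x_2.
A = [[0,1],[-32,-8]]; det(A-λI) = λ^2 + 8λ + 32.
Eigenvalues λ = -4 ± 4i.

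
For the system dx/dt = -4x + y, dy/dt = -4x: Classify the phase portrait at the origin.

stable improper node

A = [[-4,1],[-4,0]]; det(A-λI) = λ^2 + 4λ + 4.
repeated λ = -2 with a single eigenvector.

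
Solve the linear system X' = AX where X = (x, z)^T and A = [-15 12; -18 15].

Coefficient matrix A = [[-15, 12], [-18, 15]].
Characteristic polynomial det(A - λI) = λ^2 - 9 = 0.
Eigenvalues λ = 3, -3.
For λ=3: (A-λI) row 1 is [-18, 12], so an eigenvector is (-2, -3).
For λ=-3: (A-λI) row 1 is [-12, 12], so an eigenvector is (1, 1).
General solution: C_1e^(3t)(-2,-3) + C_2e^(-3t)(1,1).

x(t) = -2C_1e^(3t) + C_2e^(-3t), z(t) = -3C_1e^(3t) + C_2e^(-3t)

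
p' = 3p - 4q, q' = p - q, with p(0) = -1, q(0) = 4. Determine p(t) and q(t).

p(t) = -18te^(t) - e^(t), q(t) = -9te^(t) + 4e^(t)

Coefficient matrix A = [[3, -4], [1, -1]].
Characteristic polynomial det(A - λI) = λ^2 - 2λ + 1 = 0.
Single eigenvalue λ = 1 with algebraic multiplicity 2.
Eigenvector v = (2,1); generalized eigenvector w with (A-λI)w=v is (3,1).
General solution: e^(t)[K_1·v + K_2·(t·v + w)].
Applying p(0)=-1, q(0)=4 gives K_1=13, K_2=-9.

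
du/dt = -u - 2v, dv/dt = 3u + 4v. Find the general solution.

u(t) = -2c_1e^(2t) + c_2e^(t), v(t) = 3c_1e^(2t) - c_2e^(t)

Coefficient matrix A = [[-1, -2], [3, 4]].
Characteristic polynomial det(A - λI) = λ^2 - 3λ + 2 = 0.
Eigenvalues λ = 2, 1.
For λ=2: (A-λI) row 1 is [-3, -2], so an eigenvector is (-2, 3).
For λ=1: (A-λI) row 1 is [-2, -2], so an eigenvector is (1, -1).
General solution: c_1e^(2t)(-2,3) + c_2e^(t)(1,-1).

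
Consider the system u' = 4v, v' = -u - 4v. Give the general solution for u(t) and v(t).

Coefficient matrix A = [[0, 4], [-1, -4]].
Characteristic polynomial det(A - λI) = λ^2 + 4λ + 4 = 0.
Single eigenvalue λ = -2 with algebraic multiplicity 2.
Eigenvector v = (-2,1); generalized eigenvector w with (A-λI)w=v is (-1,0).
General solution: e^(-2t)[c_1·v + c_2·(t·v + w)].

u(t) = -2c_1e^(-2t) - 2c_2te^(-2t) - c_2e^(-2t), v(t) = c_1e^(-2t) + c_2te^(-2t)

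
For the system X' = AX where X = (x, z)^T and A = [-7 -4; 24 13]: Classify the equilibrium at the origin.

A = [[-7,-4],[24,13]]; det(A-λI) = λ^2 - 6λ + 5.
λ = 5, 1: both positive.

unstable node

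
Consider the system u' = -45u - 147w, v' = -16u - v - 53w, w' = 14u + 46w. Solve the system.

u(t) = -3c_1e^(4t) - 7c_3e^(-3t), v(t) = -c_1e^(4t) + c_2e^(-t) - 3c_3e^(-3t), w(t) = c_1e^(4t) + 2c_3e^(-3t)

Coefficient matrix A = [[-45, 0, -147], [-16, -1, -53], [14, 0, 46]].
det(A - λI) = 0 gives eigenvalues λ = 4, -1, -3.
For λ=4: eigenvector (-3,-1,1).
For λ=-1: eigenvector (0,1,0).
For λ=-3: eigenvector (-7,-3,2).
General solution: c_1e^(4t)(-3,-1,1) + c_2e^(-t)(0,1,0) + c_3e^(-3t)(-7,-3,2).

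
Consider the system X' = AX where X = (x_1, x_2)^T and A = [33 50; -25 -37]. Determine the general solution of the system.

Coefficient matrix A = [[33, 50], [-25, -37]].
Characteristic polynomial det(A - λI) = λ^2 + 4λ + 29 = 0.
Eigenvalues λ = -2 ± 5i (complex conjugate pair).
For λ=-2+5i: an eigenvector is (-1,1) - i(3,-2) = (-1 - 3i, 1 + 2i).
A real fundamental pair from Re and Im of e^((-2+5i)t)v: X_1 = e^(-2t)(cos(5t)·(-1,1) + sin(5t)·(3,-2)), X_2 = e^(-2t)(sin(5t)·(-1,1) - cos(5t)·(3,-2)).
General solution: K_1X_1 + K_2X_2.

x_1(t) = 3K_1e^(-2t)sin(5t) - K_1e^(-2t)cos(5t) - K_2e^(-2t)sin(5t) - 3K_2e^(-2t)cos(5t), x_2(t) = -2K_1e^(-2t)sin(5t) + K_1e^(-2t)cos(5t) + K_2e^(-2t)sin(5t) + 2K_2e^(-2t)cos(5t)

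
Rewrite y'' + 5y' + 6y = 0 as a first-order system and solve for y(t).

y(t) = C_1e^(-3t) + C_2e^(-2t)

Let x_1 = y, x_2 = y'. Then x_1' = x_2 and x_2' = -6x_1 - 5x_2.
A = [[0,1],[-6,-5]]; det(A-λI) = λ^2 + 5λ + 6.
Eigenvalues λ = -3, -2 with eigenvectors (1,-3), (1,-2).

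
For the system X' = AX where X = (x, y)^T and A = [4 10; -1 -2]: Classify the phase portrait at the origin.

unstable spiral

A = [[4,10],[-1,-2]]; det(A-λI) = λ^2 - 2λ + 2.
λ = 1 ± i: positive real part.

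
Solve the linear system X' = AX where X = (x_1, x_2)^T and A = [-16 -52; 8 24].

x_1(t) = -3c_1e^(4t)sin(4t) - 2c_1e^(4t)cos(4t) - 2c_2e^(4t)sin(4t) + 3c_2e^(4t)cos(4t), x_2(t) = c_1e^(4t)sin(4t) + c_1e^(4t)cos(4t) + c_2e^(4t)sin(4t) - c_2e^(4t)cos(4t)

Coefficient matrix A = [[-16, -52], [8, 24]].
Characteristic polynomial det(A - λI) = λ^2 - 8λ + 32 = 0.
Eigenvalues λ = 4 ± 4i (complex conjugate pair).
For λ=4+4i: an eigenvector is (-2,1) - i(-3,1) = (-2 + 3i, 1 - i).
A real fundamental pair from Re and Im of e^((4+4i)t)v: X_1 = e^(4t)(cos(4t)·(-2,1) + sin(4t)·(-3,1)), X_2 = e^(4t)(sin(4t)·(-2,1) - cos(4t)·(-3,1)).
General solution: c_1X_1 + c_2X_2.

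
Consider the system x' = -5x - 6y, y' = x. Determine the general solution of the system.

Coefficient matrix A = [[-5, -6], [1, 0]].
Characteristic polynomial det(A - λI) = λ^2 + 5λ + 6 = 0.
Eigenvalues λ = -2, -3.
For λ=-2: (A-λI) row 1 is [-3, -6], so an eigenvector is (2, -1).
For λ=-3: (A-λI) row 1 is [-2, -6], so an eigenvector is (-3, 1).
General solution: c_1e^(-2t)(2,-1) + c_2e^(-3t)(-3,1).

x(t) = 2c_1e^(-2t) - 3c_2e^(-3t), y(t) = -c_1e^(-2t) + c_2e^(-3t)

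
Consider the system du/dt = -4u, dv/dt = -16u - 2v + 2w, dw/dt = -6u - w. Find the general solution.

Coefficient matrix A = [[-4, 0, 0], [-16, -2, 2], [-6, 0, -1]].
det(A - λI) = 0 gives eigenvalues λ = -1, -2, -4.
For λ=-1: eigenvector (0,2,1).
For λ=-2: eigenvector (0,1,0).
For λ=-4: eigenvector (1,6,2).
General solution: c_1e^(-t)(0,2,1) + c_2e^(-2t)(0,1,0) + c_3e^(-4t)(1,6,2).

u(t) = c_3e^(-4t), v(t) = 2c_1e^(-t) + c_2e^(-2t) + 6c_3e^(-4t), w(t) = c_1e^(-t) + 2c_3e^(-4t)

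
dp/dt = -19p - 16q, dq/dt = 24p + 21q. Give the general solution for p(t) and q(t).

Coefficient matrix A = [[-19, -16], [24, 21]].
Characteristic polynomial det(A - λI) = λ^2 - 2λ - 15 = 0.
Eigenvalues λ = 5, -3.
For λ=5: (A-λI) row 1 is [-24, -16], so an eigenvector is (-2, 3).
For λ=-3: (A-λI) row 1 is [-16, -16], so an eigenvector is (-1, 1).
General solution: K_1e^(5t)(-2,3) + K_2e^(-3t)(-1,1).

p(t) = -2K_1e^(5t) - K_2e^(-3t), q(t) = 3K_1e^(5t) + K_2e^(-3t)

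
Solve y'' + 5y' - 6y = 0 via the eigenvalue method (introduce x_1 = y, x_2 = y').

Let x_1 = y, x_2 = y'. Then x_1' = x_2 and x_2' = 6x_1 - 5x_2.
A = [[0,1],[6,-5]]; det(A-λI) = λ^2 + 5λ - 6.
Eigenvalues λ = 1, -6 with eigenvectors (1,1), (1,-6).

y(t) = C_1e^(t) + C_2e^(-6t)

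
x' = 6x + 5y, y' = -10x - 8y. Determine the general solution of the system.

Coefficient matrix A = [[6, 5], [-10, -8]].
Characteristic polynomial det(A - λI) = λ^2 + 2λ + 2 = 0.
Eigenvalues λ = -1 ± i (complex conjugate pair).
For λ=-1+i: an eigenvector is (-1,1) - i(-2,3) = (-1 + 2i, 1 - 3i).
A real fundamental pair from Re and Im of e^((-1+i)t)v: X_1 = e^(-t)(cos(t)·(-1,1) + sin(t)·(-2,3)), X_2 = e^(-t)(sin(t)·(-1,1) - cos(t)·(-2,3)).
General solution: C_1X_1 + C_2X_2.

x(t) = -2C_1e^(-t)sin(t) - C_1e^(-t)cos(t) - C_2e^(-t)sin(t) + 2C_2e^(-t)cos(t), y(t) = 3C_1e^(-t)sin(t) + C_1e^(-t)cos(t) + C_2e^(-t)sin(t) - 3C_2e^(-t)cos(t)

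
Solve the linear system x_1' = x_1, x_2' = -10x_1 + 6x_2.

Coefficient matrix A = [[1, 0], [-10, 6]].
Characteristic polynomial det(A - λI) = λ^2 - 7λ + 6 = 0.
Eigenvalues λ = 1, 6.
For λ=1: (A-λI) row 2 is [-10, 5], so an eigenvector is (1, 2).
For λ=6: (A-λI) row 1 is [-5, 0], so an eigenvector is (0, 1).
General solution: c_1e^(t)(1,2) + c_2e^(6t)(0,1).

x_1(t) = c_1e^(t), x_2(t) = 2c_1e^(t) + c_2e^(6t)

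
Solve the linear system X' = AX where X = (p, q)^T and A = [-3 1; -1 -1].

p(t) = K_1e^(-2t) + K_2te^(-2t) - 2K_2e^(-2t), q(t) = K_1e^(-2t) + K_2te^(-2t) - K_2e^(-2t)

Coefficient matrix A = [[-3, 1], [-1, -1]].
Characteristic polynomial det(A - λI) = λ^2 + 4λ + 4 = 0.
Single eigenvalue λ = -2 with algebraic multiplicity 2.
Eigenvector v = (1,1); generalized eigenvector w with (A-λI)w=v is (-2,-1).
General solution: e^(-2t)[K_1·v + K_2·(t·v + w)].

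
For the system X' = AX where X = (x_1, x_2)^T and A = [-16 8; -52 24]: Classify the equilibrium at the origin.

A = [[-16,8],[-52,24]]; det(A-λI) = λ^2 - 8λ + 32.
λ = 4 ± 4i: positive real part.

unstable spiral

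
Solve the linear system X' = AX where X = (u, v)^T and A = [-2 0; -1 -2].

u(t) = C_2e^(-2t), v(t) = -C_1e^(-2t) - C_2te^(-2t) + 3C_2e^(-2t)

Coefficient matrix A = [[-2, 0], [-1, -2]].
Characteristic polynomial det(A - λI) = λ^2 + 4λ + 4 = 0.
Single eigenvalue λ = -2 with algebraic multiplicity 2.
Eigenvector v = (0,-1); generalized eigenvector w with (A-λI)w=v is (1,3).
General solution: e^(-2t)[C_1·v + C_2·(t·v + w)].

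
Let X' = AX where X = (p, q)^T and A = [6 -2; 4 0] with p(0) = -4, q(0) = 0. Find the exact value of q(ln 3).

-576

A = [[6,-2],[4,0]]; eigenvalues λ = 4, 2.
Eigenvectors: (-1,-1) for λ=4, (-1,-2) for λ=2.
From the initial condition, c_1 = 8, c_2 = -4.
q(ln 3) = (8)(3^4)(-1) + (-4)(3^2)(-2) = -576.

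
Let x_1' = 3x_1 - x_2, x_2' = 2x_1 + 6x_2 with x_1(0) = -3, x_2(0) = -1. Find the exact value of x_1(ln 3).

A = [[3,-1],[2,6]]; eigenvalues λ = 4, 5.
Eigenvectors: (1,-1) for λ=4, (-1,2) for λ=5.
From the initial condition, c_1 = -7, c_2 = -4.
x_1(ln 3) = (-7)(3^4)(1) + (-4)(3^5)(-1) = 405.

405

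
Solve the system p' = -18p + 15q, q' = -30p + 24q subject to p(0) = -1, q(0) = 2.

p(t) = 17e^(3t)sin(3t) - e^(3t)cos(3t), q(t) = 24e^(3t)sin(3t) + 2e^(3t)cos(3t)

Coefficient matrix A = [[-18, 15], [-30, 24]].
Characteristic polynomial det(A - λI) = λ^2 - 6λ + 18 = 0.
Eigenvalues λ = 3 ± 3i (complex conjugate pair).
For λ=3+3i: an eigenvector is (-1,-1) - i(2,3) = (-1 - 2i, -1 - 3i).
A real fundamental pair from Re and Im of e^((3+3i)t)v: X_1 = e^(3t)(cos(3t)·(-1,-1) + sin(3t)·(2,3)), X_2 = e^(3t)(sin(3t)·(-1,-1) - cos(3t)·(2,3)).
General solution: C_1X_1 + C_2X_2.
Applying p(0)=-1, q(0)=2 gives C_1=7, C_2=-3.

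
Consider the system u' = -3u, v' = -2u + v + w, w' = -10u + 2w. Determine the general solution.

u(t) = K_1e^(-3t), v(t) = K_2e^(t) + K_3e^(2t), w(t) = 2K_1e^(-3t) + K_3e^(2t)

Coefficient matrix A = [[-3, 0, 0], [-2, 1, 1], [-10, 0, 2]].
det(A - λI) = 0 gives eigenvalues λ = -3, 1, 2.
For λ=-3: eigenvector (1,0,2).
For λ=1: eigenvector (0,1,0).
For λ=2: eigenvector (0,1,1).
General solution: K_1e^(-3t)(1,0,2) + K_2e^(t)(0,1,0) + K_3e^(2t)(0,1,1).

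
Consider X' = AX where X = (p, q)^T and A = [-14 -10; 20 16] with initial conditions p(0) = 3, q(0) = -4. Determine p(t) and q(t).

p(t) = e^(6t) + 2e^(-4t), q(t) = -2e^(6t) - 2e^(-4t)

Coefficient matrix A = [[-14, -10], [20, 16]].
Characteristic polynomial det(A - λI) = λ^2 - 2λ - 24 = 0.
Eigenvalues λ = -4, 6.
For λ=-4: (A-λI) row 1 is [-10, -10], so an eigenvector is (-1, 1).
For λ=6: (A-λI) row 1 is [-20, -10], so an eigenvector is (-1, 2).
General solution: K_1e^(-4t)(-1,1) + K_2e^(6t)(-1,2).
Applying p(0)=3, q(0)=-4 gives K_1=-2, K_2=-1.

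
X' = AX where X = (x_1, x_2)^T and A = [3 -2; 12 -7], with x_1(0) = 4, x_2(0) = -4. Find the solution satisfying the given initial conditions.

Coefficient matrix A = [[3, -2], [12, -7]].
Characteristic polynomial det(A - λI) = λ^2 + 4λ + 3 = 0.
Eigenvalues λ = -1, -3.
For λ=-1: (A-λI) row 1 is [4, -2], so an eigenvector is (1, 2).
For λ=-3: (A-λI) row 1 is [6, -2], so an eigenvector is (-1, -3).
General solution: K_1e^(-t)(1,2) + K_2e^(-3t)(-1,-3).
Applying x_1(0)=4, x_2(0)=-4 gives K_1=16, K_2=12.

x_1(t) = 16e^(-t) - 12e^(-3t), x_2(t) = 32e^(-t) - 36e^(-3t)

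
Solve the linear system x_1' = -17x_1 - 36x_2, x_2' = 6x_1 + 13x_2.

x_1(t) = 2C_1e^(t) - 3C_2e^(-5t), x_2(t) = -C_1e^(t) + C_2e^(-5t)

Coefficient matrix A = [[-17, -36], [6, 13]].
Characteristic polynomial det(A - λI) = λ^2 + 4λ - 5 = 0.
Eigenvalues λ = 1, -5.
For λ=1: (A-λI) row 1 is [-18, -36], so an eigenvector is (2, -1).
For λ=-5: (A-λI) row 1 is [-12, -36], so an eigenvector is (-3, 1).
General solution: C_1e^(t)(2,-1) + C_2e^(-5t)(-3,1).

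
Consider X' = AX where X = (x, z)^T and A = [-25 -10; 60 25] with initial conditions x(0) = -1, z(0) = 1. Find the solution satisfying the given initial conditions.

x(t) = e^(5t) - 2e^(-5t), z(t) = -3e^(5t) + 4e^(-5t)

Coefficient matrix A = [[-25, -10], [60, 25]].
Characteristic polynomial det(A - λI) = λ^2 - 25 = 0.
Eigenvalues λ = -5, 5.
For λ=-5: (A-λI) row 1 is [-20, -10], so an eigenvector is (-1, 2).
For λ=5: (A-λI) row 1 is [-30, -10], so an eigenvector is (-1, 3).
General solution: C_1e^(-5t)(-1,2) + C_2e^(5t)(-1,3).
Applying x(0)=-1, z(0)=1 gives C_1=2, C_2=-1.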